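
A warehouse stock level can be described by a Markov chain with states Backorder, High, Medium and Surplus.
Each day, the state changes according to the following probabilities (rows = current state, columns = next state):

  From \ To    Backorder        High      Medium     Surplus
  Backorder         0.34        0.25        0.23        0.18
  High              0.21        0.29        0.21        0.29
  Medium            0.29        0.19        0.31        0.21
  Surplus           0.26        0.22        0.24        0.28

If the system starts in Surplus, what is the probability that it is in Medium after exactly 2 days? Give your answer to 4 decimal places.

0.2476

Propagate the distribution vector 2 days from Surplus.
After 0 days: (0.0000, 0.0000, 0.0000, 1.0000)
After 1 day: (0.2600, 0.2200, 0.2400, 0.2800)
After 2 days: (0.2770, 0.2360, 0.2476, 0.2394)
P(in Medium after 2 days) = 0.2476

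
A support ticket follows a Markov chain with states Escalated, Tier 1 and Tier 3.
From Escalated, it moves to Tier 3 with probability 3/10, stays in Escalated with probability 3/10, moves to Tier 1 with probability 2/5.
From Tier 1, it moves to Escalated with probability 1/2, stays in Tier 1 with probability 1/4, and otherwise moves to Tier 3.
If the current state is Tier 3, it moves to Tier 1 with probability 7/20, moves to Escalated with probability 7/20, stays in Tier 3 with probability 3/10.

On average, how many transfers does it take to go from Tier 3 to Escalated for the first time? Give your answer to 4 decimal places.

Let t(s) be the expected number of transfers to first reach Escalated from state s, with t(Escalated) = 0. Conditioning on the first transfer:
t(Tier 1) = 1 + 0.25·t(Tier 1) + 0.25·t(Tier 3)
t(Tier 3) = 1 + 0.35·t(Tier 1) + 0.3·t(Tier 3)
Solving: t(Tier 1) = 2.1714, t(Tier 3) = 2.5143.
Expected transfers from Tier 3 to Escalated: 2.5143.

2.5143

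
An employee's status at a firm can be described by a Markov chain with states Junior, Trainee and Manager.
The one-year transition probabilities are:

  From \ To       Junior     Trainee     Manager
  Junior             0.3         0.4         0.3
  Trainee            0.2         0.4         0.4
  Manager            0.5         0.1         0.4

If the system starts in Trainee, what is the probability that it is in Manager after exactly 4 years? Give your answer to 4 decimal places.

Propagate the distribution vector 4 years from Trainee.
After 0 years: (0.0000, 1.0000, 0.0000)
After 1 year: (0.2000, 0.4000, 0.4000)
After 2 years: (0.3400, 0.2800, 0.3800)
After 3 years: (0.3480, 0.2860, 0.3660)
After 4 years: (0.3446, 0.2902, 0.3652)
P(in Manager after 4 years) = 0.3652

0.3652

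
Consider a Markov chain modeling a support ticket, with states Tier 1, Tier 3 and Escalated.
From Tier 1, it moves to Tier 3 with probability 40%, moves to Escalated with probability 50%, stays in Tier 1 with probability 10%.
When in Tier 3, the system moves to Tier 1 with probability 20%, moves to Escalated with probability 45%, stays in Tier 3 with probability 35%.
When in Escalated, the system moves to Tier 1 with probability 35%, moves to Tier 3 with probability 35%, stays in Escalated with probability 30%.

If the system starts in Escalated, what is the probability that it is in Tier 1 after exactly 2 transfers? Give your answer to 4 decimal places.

0.2100

Sum over the intermediate state after 1 transfer:
P = P(Escalated→Tier 1)·P(Tier 1→Tier 1) + P(Escalated→Tier 3)·P(Tier 3→Tier 1) + P(Escalated→Escalated)·P(Escalated→Tier 1)
  = 0.35×0.1 + 0.35×0.2 + 0.3×0.35
  = 0.0350 + 0.0700 + 0.1050 = 0.2100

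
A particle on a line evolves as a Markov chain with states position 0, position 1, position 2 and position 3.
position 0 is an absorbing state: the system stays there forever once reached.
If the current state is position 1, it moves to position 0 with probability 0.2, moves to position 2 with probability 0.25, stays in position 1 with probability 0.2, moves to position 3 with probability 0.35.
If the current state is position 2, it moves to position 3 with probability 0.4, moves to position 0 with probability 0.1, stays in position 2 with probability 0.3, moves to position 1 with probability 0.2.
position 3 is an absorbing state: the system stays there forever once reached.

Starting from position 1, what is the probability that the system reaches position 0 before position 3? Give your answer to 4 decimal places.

Let h(s) be the probability of absorption at position 0 starting from transient state s. Then h(position 0) = 1 and h(position 3) = 0. By first-step analysis:
h(position 1) = 0.2·1 + 0.2·h(position 1) + 0.25·h(position 2) + 0.35·0
h(position 2) = 0.1·1 + 0.2·h(position 1) + 0.3·h(position 2) + 0.4·0
Solving: h(position 1) = 0.3235, h(position 2) = 0.2353.
Starting from position 1, the probability is 0.3235.

0.3235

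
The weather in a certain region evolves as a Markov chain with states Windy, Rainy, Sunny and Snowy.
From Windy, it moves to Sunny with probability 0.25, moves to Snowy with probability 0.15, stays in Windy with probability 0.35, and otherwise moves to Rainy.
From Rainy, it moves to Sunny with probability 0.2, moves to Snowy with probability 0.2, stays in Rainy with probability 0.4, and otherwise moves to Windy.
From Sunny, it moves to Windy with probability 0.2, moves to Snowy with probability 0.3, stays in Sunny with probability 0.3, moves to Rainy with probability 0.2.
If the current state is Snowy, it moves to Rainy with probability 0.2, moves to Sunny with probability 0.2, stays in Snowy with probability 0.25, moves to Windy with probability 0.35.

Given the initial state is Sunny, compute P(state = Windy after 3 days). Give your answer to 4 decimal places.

0.2765

Propagate the distribution vector 3 days from Sunny.
After 0 days: (0.0000, 0.0000, 1.0000, 0.0000)
After 1 day: (0.2000, 0.2000, 0.3000, 0.3000)
After 2 days: (0.2750, 0.2500, 0.2400, 0.2350)
After 3 days: (0.2765, 0.2638, 0.2378, 0.2220)
P(in Windy after 3 days) = 0.2765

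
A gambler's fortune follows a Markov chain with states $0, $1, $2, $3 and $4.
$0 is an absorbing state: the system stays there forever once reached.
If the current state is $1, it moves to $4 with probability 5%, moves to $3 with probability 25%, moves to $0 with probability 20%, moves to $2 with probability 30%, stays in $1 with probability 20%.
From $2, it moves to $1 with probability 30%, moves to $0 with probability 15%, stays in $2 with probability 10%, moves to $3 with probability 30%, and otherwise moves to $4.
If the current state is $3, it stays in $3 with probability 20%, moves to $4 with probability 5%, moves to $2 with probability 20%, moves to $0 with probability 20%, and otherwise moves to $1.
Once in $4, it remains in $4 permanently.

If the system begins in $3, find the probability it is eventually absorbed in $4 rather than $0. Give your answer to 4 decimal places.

0.2721

Let h(s) be the probability of absorption at $4 starting from transient state s. Then h($4) = 1 and h($0) = 0. By first-step analysis:
h($1) = 0.2·0 + 0.2·h($1) + 0.3·h($2) + 0.25·h($3) + 0.05·1
h($2) = 0.15·0 + 0.3·h($1) + 0.1·h($2) + 0.3·h($3) + 0.15·1
h($3) = 0.2·0 + 0.35·h($1) + 0.2·h($2) + 0.2·h($3) + 0.05·1
Solving: h($1) = 0.2789, h($2) = 0.3503, h($3) = 0.2721.
Starting from $3, the probability is 0.2721.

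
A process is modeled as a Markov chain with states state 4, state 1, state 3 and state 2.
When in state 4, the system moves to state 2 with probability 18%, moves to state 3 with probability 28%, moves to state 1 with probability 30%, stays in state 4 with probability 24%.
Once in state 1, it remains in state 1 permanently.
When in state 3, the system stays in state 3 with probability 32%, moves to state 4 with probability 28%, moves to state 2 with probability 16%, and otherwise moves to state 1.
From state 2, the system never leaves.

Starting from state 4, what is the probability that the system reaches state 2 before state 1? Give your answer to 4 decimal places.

Let h(s) be the probability of absorption at state 2 starting from transient state s. Then h(state 2) = 1 and h(state 1) = 0. By first-step analysis:
h(state 4) = 0.24·h(state 4) + 0.3·0 + 0.28·h(state 3) + 0.18·1
h(state 3) = 0.28·h(state 4) + 0.24·0 + 0.32·h(state 3) + 0.16·1
Solving: h(state 4) = 0.3814, h(state 3) = 0.3923.
Starting from state 4, the probability is 0.3814.

0.3814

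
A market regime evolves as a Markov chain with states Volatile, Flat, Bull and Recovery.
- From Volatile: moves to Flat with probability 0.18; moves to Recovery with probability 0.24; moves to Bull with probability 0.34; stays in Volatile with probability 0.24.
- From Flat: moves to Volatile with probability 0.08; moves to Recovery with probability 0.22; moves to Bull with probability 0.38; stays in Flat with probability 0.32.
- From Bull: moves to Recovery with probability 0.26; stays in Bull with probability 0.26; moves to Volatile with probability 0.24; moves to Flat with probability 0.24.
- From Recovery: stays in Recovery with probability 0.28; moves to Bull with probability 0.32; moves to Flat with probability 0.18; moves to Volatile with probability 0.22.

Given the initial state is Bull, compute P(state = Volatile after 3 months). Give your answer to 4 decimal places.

Propagate the distribution vector 3 months from Bull.
After 0 months: (0.0000, 0.0000, 1.0000, 0.0000)
After 1 month: (0.2400, 0.2400, 0.2600, 0.2600)
After 2 months: (0.1964, 0.2292, 0.3236, 0.2508)
After 3 months: (0.1983, 0.2315, 0.3183, 0.2519)
P(in Volatile after 3 months) = 0.1983

0.1983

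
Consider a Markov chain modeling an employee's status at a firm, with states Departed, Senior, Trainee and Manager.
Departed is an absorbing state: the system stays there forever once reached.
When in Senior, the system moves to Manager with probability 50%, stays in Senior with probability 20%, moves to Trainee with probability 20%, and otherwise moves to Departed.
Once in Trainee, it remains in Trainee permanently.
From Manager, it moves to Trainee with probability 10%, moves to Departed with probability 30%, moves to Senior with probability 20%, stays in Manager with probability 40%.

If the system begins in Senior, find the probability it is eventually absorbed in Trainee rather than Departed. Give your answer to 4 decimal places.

0.4474

Let h(s) be the probability of absorption at Trainee starting from transient state s. Then h(Trainee) = 1 and h(Departed) = 0. By first-step analysis:
h(Senior) = 0.1·0 + 0.2·h(Senior) + 0.2·1 + 0.5·h(Manager)
h(Manager) = 0.3·0 + 0.2·h(Senior) + 0.1·1 + 0.4·h(Manager)
Solving: h(Senior) = 0.4474, h(Manager) = 0.3158.
Starting from Senior, the probability is 0.4474.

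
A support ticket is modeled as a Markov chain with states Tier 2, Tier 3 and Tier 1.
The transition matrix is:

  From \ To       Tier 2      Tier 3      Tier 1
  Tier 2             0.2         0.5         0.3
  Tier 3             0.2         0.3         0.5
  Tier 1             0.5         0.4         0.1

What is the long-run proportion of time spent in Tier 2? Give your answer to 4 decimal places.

Let the stationary distribution be π with π = πP and π_1 + π_2 + π_3 = 1.
π_1 = 0.2·π_1 + 0.2·π_2 + 0.5·π_3
π_2 = 0.5·π_1 + 0.3·π_2 + 0.4·π_3
Solving with the normalization constraint gives π = (0.2945, 0.3904, 0.3151).
So the stationary probability of Tier 2 is 0.2945.

0.2945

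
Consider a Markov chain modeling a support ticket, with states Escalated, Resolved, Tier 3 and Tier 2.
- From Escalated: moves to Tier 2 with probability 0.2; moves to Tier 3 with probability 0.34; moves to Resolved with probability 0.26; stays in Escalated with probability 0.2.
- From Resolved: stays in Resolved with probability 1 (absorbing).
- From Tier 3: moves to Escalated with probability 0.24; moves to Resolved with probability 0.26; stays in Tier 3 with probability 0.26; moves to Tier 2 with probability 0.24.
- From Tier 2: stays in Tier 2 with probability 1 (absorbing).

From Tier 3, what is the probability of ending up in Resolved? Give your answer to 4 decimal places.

Let h(s) be the probability of absorption at Resolved starting from transient state s. Then h(Resolved) = 1 and h(Tier 2) = 0. By first-step analysis:
h(Escalated) = 0.2·h(Escalated) + 0.26·1 + 0.34·h(Tier 3) + 0.2·0
h(Tier 3) = 0.24·h(Escalated) + 0.26·1 + 0.26·h(Tier 3) + 0.24·0
Solving: h(Escalated) = 0.5502, h(Tier 3) = 0.5298.
Starting from Tier 3, the probability is 0.5298.

0.5298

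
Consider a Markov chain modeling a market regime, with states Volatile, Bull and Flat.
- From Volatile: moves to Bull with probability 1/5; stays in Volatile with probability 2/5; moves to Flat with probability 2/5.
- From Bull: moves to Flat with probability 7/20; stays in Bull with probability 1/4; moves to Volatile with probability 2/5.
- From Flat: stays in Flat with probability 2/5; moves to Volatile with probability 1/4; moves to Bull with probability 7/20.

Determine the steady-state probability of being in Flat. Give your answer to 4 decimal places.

Let the stationary distribution be π with π = πP and π_1 + π_2 + π_3 = 1.
π_1 = 0.4·π_1 + 0.4·π_2 + 0.25·π_3
π_2 = 0.2·π_1 + 0.25·π_2 + 0.35·π_3
Solving with the normalization constraint gives π = (0.3420, 0.2715, 0.3864).
So the stationary probability of Flat is 0.3864.

0.3864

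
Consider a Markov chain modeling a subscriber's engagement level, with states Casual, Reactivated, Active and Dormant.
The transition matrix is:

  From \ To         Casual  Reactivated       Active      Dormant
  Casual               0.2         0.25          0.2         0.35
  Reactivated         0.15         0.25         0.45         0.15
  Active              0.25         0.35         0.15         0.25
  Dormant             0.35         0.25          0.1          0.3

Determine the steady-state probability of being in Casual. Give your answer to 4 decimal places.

0.2368

Let the stationary distribution be π with π = πP and π_1 + π_2 + π_3 + π_4 = 1.
π_1 = 0.2·π_1 + 0.15·π_2 + 0.25·π_3 + 0.35·π_4
π_2 = 0.25·π_1 + 0.25·π_2 + 0.35·π_3 + 0.25·π_4
π_3 = 0.2·π_1 + 0.45·π_2 + 0.15·π_3 + 0.1·π_4
Solving with the normalization constraint gives π = (0.2368, 0.2731, 0.2308, 0.2593).
So the stationary probability of Casual is 0.2368.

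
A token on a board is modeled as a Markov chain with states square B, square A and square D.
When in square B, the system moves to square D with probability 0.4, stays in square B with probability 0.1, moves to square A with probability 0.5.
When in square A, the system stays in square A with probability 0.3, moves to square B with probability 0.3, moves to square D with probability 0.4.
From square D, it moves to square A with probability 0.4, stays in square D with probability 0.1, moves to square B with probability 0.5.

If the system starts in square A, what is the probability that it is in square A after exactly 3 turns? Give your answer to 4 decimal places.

0.3920

Propagate the distribution vector 3 turns from square A.
After 0 turns: (0.0000, 1.0000, 0.0000)
After 1 turn: (0.3000, 0.3000, 0.4000)
After 2 turns: (0.3200, 0.4000, 0.2800)
After 3 turns: (0.2920, 0.3920, 0.3160)
P(in square A after 3 turns) = 0.3920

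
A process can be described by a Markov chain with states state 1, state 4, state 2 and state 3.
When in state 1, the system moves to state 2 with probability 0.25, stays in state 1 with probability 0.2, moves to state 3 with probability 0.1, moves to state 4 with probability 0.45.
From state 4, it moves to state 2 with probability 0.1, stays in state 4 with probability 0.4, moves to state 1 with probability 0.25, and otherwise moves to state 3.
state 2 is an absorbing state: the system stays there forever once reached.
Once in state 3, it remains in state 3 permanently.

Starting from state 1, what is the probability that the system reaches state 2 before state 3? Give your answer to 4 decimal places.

0.5306

Let h(s) be the probability of absorption at state 2 starting from transient state s. Then h(state 2) = 1 and h(state 3) = 0. By first-step analysis:
h(state 1) = 0.2·h(state 1) + 0.45·h(state 4) + 0.25·1 + 0.1·0
h(state 4) = 0.25·h(state 1) + 0.4·h(state 4) + 0.1·1 + 0.25·0
Solving: h(state 1) = 0.5306, h(state 4) = 0.3878.
Starting from state 1, the probability is 0.5306.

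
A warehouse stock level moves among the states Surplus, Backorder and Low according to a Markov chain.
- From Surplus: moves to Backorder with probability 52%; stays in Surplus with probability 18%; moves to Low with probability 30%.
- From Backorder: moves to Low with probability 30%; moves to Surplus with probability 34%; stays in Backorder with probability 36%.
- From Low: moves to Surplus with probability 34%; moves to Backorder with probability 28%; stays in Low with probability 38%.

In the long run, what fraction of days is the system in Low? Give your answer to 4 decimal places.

0.3261

Let the stationary distribution be π with π = πP and π_1 + π_2 + π_3 = 1.
π_1 = 0.18·π_1 + 0.34·π_2 + 0.34·π_3
π_2 = 0.52·π_1 + 0.36·π_2 + 0.28·π_3
Solving with the normalization constraint gives π = (0.2931, 0.3808, 0.3261).
So the stationary probability of Low is 0.3261.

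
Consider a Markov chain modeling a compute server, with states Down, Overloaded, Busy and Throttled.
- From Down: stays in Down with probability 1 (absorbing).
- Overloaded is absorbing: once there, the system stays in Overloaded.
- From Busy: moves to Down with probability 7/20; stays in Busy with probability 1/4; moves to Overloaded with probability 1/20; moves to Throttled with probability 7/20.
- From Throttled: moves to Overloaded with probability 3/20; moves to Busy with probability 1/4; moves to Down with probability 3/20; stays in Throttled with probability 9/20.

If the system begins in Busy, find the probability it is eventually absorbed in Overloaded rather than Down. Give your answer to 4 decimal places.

Let h(s) be the probability of absorption at Overloaded starting from transient state s. Then h(Overloaded) = 1 and h(Down) = 0. By first-step analysis:
h(Busy) = 0.35·0 + 0.05·1 + 0.25·h(Busy) + 0.35·h(Throttled)
h(Throttled) = 0.15·0 + 0.15·1 + 0.25·h(Busy) + 0.45·h(Throttled)
Solving: h(Busy) = 0.2462, h(Throttled) = 0.3846.
Starting from Busy, the probability is 0.2462.

0.2462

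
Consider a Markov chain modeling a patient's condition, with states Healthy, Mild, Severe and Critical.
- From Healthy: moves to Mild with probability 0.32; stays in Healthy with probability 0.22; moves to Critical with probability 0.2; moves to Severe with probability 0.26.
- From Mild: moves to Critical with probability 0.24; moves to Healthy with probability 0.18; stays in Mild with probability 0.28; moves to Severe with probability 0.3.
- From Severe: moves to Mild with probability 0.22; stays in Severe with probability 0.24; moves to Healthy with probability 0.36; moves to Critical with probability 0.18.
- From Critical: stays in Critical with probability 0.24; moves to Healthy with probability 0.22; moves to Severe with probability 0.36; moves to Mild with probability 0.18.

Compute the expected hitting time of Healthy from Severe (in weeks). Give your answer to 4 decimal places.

Let t(s) be the expected number of weeks to first reach Healthy from state s, with t(Healthy) = 0. Conditioning on the first week:
t(Mild) = 1 + 0.28·t(Mild) + 0.3·t(Severe) + 0.24·t(Critical)
t(Severe) = 1 + 0.22·t(Mild) + 0.24·t(Severe) + 0.18·t(Critical)
t(Critical) = 1 + 0.18·t(Mild) + 0.36·t(Severe) + 0.24·t(Critical)
Solving: t(Mild) = 4.1305, t(Severe) = 3.4408, t(Critical) = 3.9239.
Expected weeks from Severe to Healthy: 3.4408.

3.4408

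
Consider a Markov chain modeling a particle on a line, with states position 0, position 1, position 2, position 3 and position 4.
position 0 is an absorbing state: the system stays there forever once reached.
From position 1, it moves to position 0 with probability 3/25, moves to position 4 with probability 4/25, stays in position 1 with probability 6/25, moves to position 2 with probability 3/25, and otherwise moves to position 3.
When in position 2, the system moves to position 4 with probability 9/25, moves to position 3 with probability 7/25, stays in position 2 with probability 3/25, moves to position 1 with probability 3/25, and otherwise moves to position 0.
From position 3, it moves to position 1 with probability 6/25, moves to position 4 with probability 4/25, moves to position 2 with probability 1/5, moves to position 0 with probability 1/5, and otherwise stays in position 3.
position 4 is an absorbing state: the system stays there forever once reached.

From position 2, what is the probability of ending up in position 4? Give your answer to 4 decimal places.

Let h(s) be the probability of absorption at position 4 starting from transient state s. Then h(position 4) = 1 and h(position 0) = 0. By first-step analysis:
h(position 1) = 0.12·0 + 0.24·h(position 1) + 0.12·h(position 2) + 0.36·h(position 3) + 0.16·1
h(position 2) = 0.12·0 + 0.12·h(position 1) + 0.12·h(position 2) + 0.28·h(position 3) + 0.36·1
h(position 3) = 0.2·0 + 0.24·h(position 1) + 0.2·h(position 2) + 0.2·h(position 3) + 0.16·1
Solving: h(position 1) = 0.5673, h(position 2) = 0.6564, h(position 3) = 0.5343.
Starting from position 2, the probability is 0.6564.

0.6564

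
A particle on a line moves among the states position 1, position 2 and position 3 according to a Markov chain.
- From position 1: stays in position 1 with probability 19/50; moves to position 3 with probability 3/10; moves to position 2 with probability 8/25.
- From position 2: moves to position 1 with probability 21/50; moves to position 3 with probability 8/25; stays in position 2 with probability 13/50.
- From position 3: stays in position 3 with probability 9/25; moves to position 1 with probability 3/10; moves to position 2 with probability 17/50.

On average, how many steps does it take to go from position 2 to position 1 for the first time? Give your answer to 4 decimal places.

2.6316

Let t(s) be the expected number of steps to first reach position 1 from state s, with t(position 1) = 0. Conditioning on the first step:
t(position 2) = 1 + 0.26·t(position 2) + 0.32·t(position 3)
t(position 3) = 1 + 0.34·t(position 2) + 0.36·t(position 3)
Solving: t(position 2) = 2.6316, t(position 3) = 2.9605.
Expected steps from position 2 to position 1: 2.6316.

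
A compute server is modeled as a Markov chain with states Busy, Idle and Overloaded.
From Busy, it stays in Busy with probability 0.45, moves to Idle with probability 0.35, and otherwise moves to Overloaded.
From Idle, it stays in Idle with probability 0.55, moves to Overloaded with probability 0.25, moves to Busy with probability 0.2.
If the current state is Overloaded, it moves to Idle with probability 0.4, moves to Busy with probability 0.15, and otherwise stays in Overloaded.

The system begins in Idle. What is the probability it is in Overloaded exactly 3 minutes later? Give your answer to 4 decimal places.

Propagate the distribution vector 3 minutes from Idle.
After 0 minutes: (0.0000, 1.0000, 0.0000)
After 1 minute: (0.2000, 0.5500, 0.2500)
After 2 minutes: (0.2375, 0.4725, 0.2900)
After 3 minutes: (0.2449, 0.4590, 0.2961)
P(in Overloaded after 3 minutes) = 0.2961

0.2961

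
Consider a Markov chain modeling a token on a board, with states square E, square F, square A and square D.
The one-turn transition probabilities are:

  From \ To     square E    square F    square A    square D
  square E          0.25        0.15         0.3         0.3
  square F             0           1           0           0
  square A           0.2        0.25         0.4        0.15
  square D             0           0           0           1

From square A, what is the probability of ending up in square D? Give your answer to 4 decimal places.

0.4423

Let h(s) be the probability of absorption at square D starting from transient state s. Then h(square D) = 1 and h(square F) = 0. By first-step analysis:
h(square E) = 0.25·h(square E) + 0.15·0 + 0.3·h(square A) + 0.3·1
h(square A) = 0.2·h(square E) + 0.25·0 + 0.4·h(square A) + 0.15·1
Solving: h(square E) = 0.5769, h(square A) = 0.4423.
Starting from square A, the probability is 0.4423.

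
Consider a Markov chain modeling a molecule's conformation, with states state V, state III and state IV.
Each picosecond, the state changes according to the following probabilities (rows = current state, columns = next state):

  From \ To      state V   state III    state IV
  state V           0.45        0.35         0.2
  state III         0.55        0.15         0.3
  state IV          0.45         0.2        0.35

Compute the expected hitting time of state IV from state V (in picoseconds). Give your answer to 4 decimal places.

Let t(s) be the expected number of picoseconds to first reach state IV from state s, with t(state IV) = 0. Conditioning on the first picosecond:
t(state V) = 1 + 0.45·t(state V) + 0.35·t(state III)
t(state III) = 1 + 0.55·t(state V) + 0.15·t(state III)
Solving: t(state V) = 4.3636, t(state III) = 4.0000.
Expected picoseconds from state V to state IV: 4.3636.

4.3636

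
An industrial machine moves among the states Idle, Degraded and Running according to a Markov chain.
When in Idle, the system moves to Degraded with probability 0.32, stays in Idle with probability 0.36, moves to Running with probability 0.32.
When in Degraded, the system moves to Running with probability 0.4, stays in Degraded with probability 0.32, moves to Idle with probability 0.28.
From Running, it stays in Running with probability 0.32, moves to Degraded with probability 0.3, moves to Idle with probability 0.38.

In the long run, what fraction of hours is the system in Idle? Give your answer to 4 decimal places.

0.3419

Let the stationary distribution be π with π = πP and π_1 + π_2 + π_3 = 1.
π_1 = 0.36·π_1 + 0.28·π_2 + 0.38·π_3
π_2 = 0.32·π_1 + 0.32·π_2 + 0.3·π_3
Solving with the normalization constraint gives π = (0.3419, 0.3131, 0.3450).
So the stationary probability of Idle is 0.3419.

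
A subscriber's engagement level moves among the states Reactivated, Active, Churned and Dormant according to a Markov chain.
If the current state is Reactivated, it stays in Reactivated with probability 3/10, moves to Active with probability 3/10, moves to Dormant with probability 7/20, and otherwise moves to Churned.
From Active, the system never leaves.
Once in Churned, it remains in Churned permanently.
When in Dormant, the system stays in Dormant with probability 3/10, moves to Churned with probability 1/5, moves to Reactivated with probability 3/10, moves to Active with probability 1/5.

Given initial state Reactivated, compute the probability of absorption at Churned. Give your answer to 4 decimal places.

Let h(s) be the probability of absorption at Churned starting from transient state s. Then h(Churned) = 1 and h(Active) = 0. By first-step analysis:
h(Reactivated) = 0.3·h(Reactivated) + 0.3·0 + 0.05·1 + 0.35·h(Dormant)
h(Dormant) = 0.3·h(Reactivated) + 0.2·0 + 0.2·1 + 0.3·h(Dormant)
Solving: h(Reactivated) = 0.2727, h(Dormant) = 0.4026.
Starting from Reactivated, the probability is 0.2727.

0.2727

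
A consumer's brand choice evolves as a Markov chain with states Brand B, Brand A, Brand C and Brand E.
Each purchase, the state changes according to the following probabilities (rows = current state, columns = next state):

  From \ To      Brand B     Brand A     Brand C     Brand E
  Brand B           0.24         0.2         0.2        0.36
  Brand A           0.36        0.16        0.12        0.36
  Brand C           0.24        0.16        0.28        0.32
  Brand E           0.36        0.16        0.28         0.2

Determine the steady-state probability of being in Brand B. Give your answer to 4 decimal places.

0.2969

Let the stationary distribution be π with π = πP and π_1 + π_2 + π_3 + π_4 = 1.
π_1 = 0.24·π_1 + 0.36·π_2 + 0.24·π_3 + 0.36·π_4
π_2 = 0.2·π_1 + 0.16·π_2 + 0.16·π_3 + 0.16·π_4
π_3 = 0.2·π_1 + 0.12·π_2 + 0.28·π_3 + 0.28·π_4
Solving with the normalization constraint gives π = (0.2969, 0.1719, 0.2287, 0.3025).
So the stationary probability of Brand B is 0.2969.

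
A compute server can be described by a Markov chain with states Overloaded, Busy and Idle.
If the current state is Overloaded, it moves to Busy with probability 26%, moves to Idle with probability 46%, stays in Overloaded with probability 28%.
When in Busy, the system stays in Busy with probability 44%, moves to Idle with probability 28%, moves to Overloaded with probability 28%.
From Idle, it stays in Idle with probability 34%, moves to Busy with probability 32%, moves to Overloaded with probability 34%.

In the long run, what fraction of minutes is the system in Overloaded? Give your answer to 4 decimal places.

Let the stationary distribution be π with π = πP and π_1 + π_2 + π_3 = 1.
π_1 = 0.28·π_1 + 0.28·π_2 + 0.34·π_3
π_2 = 0.26·π_1 + 0.44·π_2 + 0.32·π_3
Solving with the normalization constraint gives π = (0.3013, 0.3431, 0.3556).
So the stationary probability of Overloaded is 0.3013.

0.3013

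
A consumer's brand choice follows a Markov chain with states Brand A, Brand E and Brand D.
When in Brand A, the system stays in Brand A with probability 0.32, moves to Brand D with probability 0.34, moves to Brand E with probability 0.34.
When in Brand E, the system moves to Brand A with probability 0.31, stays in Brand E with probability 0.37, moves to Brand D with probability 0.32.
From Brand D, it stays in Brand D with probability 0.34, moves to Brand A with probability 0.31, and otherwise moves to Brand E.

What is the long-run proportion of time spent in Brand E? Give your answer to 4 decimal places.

0.3539

Let the stationary distribution be π with π = πP and π_1 + π_2 + π_3 = 1.
π_1 = 0.32·π_1 + 0.31·π_2 + 0.31·π_3
π_2 = 0.34·π_1 + 0.37·π_2 + 0.35·π_3
Solving with the normalization constraint gives π = (0.3131, 0.3539, 0.3329).
So the stationary probability of Brand E is 0.3539.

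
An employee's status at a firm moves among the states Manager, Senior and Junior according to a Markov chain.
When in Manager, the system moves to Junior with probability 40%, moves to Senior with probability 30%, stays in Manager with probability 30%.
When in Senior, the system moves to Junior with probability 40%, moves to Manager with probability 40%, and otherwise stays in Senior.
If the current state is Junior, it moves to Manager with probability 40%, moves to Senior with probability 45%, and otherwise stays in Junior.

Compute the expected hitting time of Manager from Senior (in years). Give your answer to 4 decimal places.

Let t(s) be the expected number of years to first reach Manager from state s, with t(Manager) = 0. Conditioning on the first year:
t(Senior) = 1 + 0.2·t(Senior) + 0.4·t(Junior)
t(Junior) = 1 + 0.45·t(Senior) + 0.15·t(Junior)
Solving: t(Senior) = 2.5000, t(Junior) = 2.5000.
Expected years from Senior to Manager: 2.5000.

2.5000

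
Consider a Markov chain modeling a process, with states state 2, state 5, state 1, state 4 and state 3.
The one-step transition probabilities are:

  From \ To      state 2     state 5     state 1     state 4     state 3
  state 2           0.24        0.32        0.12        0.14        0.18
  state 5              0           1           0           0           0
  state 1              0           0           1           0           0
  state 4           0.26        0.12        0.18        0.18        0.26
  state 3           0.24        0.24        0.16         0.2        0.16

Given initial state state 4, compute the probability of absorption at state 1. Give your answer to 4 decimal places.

Let h(s) be the probability of absorption at state 1 starting from transient state s. Then h(state 1) = 1 and h(state 5) = 0. By first-step analysis:
h(state 2) = 0.24·h(state 2) + 0.32·0 + 0.12·1 + 0.14·h(state 4) + 0.18·h(state 3)
h(state 4) = 0.26·h(state 2) + 0.12·0 + 0.18·1 + 0.18·h(state 4) + 0.26·h(state 3)
h(state 3) = 0.24·h(state 2) + 0.24·0 + 0.16·1 + 0.2·h(state 4) + 0.16·h(state 3)
Solving: h(state 2) = 0.3339, h(state 4) = 0.4500, h(state 3) = 0.3930.
Starting from state 4, the probability is 0.4500.

0.4500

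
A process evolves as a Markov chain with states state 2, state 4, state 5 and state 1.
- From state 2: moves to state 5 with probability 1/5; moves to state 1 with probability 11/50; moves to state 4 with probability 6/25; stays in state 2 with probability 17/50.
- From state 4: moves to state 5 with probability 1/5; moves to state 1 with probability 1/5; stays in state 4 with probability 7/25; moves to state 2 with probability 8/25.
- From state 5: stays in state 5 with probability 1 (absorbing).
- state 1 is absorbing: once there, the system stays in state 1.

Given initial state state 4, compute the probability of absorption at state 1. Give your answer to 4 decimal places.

Let h(s) be the probability of absorption at state 1 starting from transient state s. Then h(state 1) = 1 and h(state 5) = 0. By first-step analysis:
h(state 2) = 0.34·h(state 2) + 0.24·h(state 4) + 0.2·0 + 0.22·1
h(state 4) = 0.32·h(state 2) + 0.28·h(state 4) + 0.2·0 + 0.2·1
Solving: h(state 2) = 0.5181, h(state 4) = 0.5080.
Starting from state 4, the probability is 0.5080.

0.5080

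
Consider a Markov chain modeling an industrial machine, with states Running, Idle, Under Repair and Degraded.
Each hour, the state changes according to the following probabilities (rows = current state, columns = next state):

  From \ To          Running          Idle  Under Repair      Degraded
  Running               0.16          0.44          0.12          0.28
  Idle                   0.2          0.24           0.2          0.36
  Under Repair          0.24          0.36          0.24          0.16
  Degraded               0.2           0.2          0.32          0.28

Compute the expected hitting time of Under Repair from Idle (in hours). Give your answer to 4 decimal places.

Let t(s) be the expected number of hours to first reach Under Repair from state s, with t(Under Repair) = 0. Conditioning on the first hour:
t(Running) = 1 + 0.16·t(Running) + 0.44·t(Idle) + 0.28·t(Degraded)
t(Idle) = 1 + 0.2·t(Running) + 0.24·t(Idle) + 0.36·t(Degraded)
t(Degraded) = 1 + 0.2·t(Running) + 0.2·t(Idle) + 0.28·t(Degraded)
Solving: t(Running) = 4.8696, t(Idle) = 4.4862, t(Degraded) = 3.9877.
Expected hours from Idle to Under Repair: 4.4862.

4.4862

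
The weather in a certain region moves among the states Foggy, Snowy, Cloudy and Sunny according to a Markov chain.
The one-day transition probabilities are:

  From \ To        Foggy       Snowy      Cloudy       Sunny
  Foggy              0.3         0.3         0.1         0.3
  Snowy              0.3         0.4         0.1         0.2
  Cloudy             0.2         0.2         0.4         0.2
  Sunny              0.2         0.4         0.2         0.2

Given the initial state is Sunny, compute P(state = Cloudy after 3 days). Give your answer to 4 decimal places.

Propagate the distribution vector 3 days from Sunny.
After 0 days: (0.0000, 0.0000, 0.0000, 1.0000)
After 1 day: (0.2000, 0.4000, 0.2000, 0.2000)
After 2 days: (0.2600, 0.3400, 0.1800, 0.2200)
After 3 days: (0.2600, 0.3380, 0.1760, 0.2260)
P(in Cloudy after 3 days) = 0.1760

0.1760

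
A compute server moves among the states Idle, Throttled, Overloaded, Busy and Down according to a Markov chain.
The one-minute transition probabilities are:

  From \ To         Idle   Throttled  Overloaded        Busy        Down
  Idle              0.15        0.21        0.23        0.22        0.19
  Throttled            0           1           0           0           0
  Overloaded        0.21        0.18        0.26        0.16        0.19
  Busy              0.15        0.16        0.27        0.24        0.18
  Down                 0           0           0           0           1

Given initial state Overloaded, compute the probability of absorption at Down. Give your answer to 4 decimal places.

0.5084

Let h(s) be the probability of absorption at Down starting from transient state s. Then h(Down) = 1 and h(Throttled) = 0. By first-step analysis:
h(Idle) = 0.15·h(Idle) + 0.21·0 + 0.23·h(Overloaded) + 0.22·h(Busy) + 0.19·1
h(Overloaded) = 0.21·h(Idle) + 0.18·0 + 0.26·h(Overloaded) + 0.16·h(Busy) + 0.19·1
h(Busy) = 0.15·h(Idle) + 0.16·0 + 0.27·h(Overloaded) + 0.24·h(Busy) + 0.18·1
Solving: h(Idle) = 0.4944, h(Overloaded) = 0.5084, h(Busy) = 0.5150.
Starting from Overloaded, the probability is 0.5084.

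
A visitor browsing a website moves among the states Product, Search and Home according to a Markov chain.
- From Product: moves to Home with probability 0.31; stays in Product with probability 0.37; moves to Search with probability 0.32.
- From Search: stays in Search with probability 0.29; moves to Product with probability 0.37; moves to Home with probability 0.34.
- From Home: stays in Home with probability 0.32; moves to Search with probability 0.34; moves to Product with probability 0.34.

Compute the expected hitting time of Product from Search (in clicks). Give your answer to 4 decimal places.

2.7778

Let t(s) be the expected number of clicks to first reach Product from state s, with t(Product) = 0. Conditioning on the first click:
t(Search) = 1 + 0.29·t(Search) + 0.34·t(Home)
t(Home) = 1 + 0.34·t(Search) + 0.32·t(Home)
Solving: t(Search) = 2.7778, t(Home) = 2.8595.
Expected clicks from Search to Product: 2.7778.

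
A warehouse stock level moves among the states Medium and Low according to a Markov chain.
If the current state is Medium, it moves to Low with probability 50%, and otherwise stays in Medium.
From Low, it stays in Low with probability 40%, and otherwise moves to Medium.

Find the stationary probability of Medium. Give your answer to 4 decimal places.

0.5455

Let the stationary distribution be π with π = πP and π_1 + π_2 = 1.
π_1 = 0.5·π_1 + 0.6·π_2
Solving with the normalization constraint gives π = (0.5455, 0.4545).
So the stationary probability of Medium is 0.5455.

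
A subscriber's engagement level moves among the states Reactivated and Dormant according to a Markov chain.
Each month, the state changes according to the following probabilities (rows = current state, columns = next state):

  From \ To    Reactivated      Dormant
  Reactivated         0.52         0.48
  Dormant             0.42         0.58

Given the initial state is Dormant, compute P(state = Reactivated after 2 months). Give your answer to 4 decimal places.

Sum over the intermediate state after 1 month:
P = P(Dormant→Reactivated)·P(Reactivated→Reactivated) + P(Dormant→Dormant)·P(Dormant→Reactivated)
  = 0.42×0.52 + 0.58×0.42
  = 0.2184 + 0.2436 = 0.4620

0.4620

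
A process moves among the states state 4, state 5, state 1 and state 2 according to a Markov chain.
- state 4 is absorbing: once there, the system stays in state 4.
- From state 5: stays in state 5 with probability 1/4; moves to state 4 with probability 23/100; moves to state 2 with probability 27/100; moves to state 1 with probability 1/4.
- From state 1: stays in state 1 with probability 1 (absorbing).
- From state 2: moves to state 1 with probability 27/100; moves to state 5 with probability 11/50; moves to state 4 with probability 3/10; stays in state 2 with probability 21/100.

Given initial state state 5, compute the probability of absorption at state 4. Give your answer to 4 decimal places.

0.4928

Let h(s) be the probability of absorption at state 4 starting from transient state s. Then h(state 4) = 1 and h(state 1) = 0. By first-step analysis:
h(state 5) = 0.23·1 + 0.25·h(state 5) + 0.25·0 + 0.27·h(state 2)
h(state 2) = 0.3·1 + 0.22·h(state 5) + 0.27·0 + 0.21·h(state 2)
Solving: h(state 5) = 0.4928, h(state 2) = 0.5170.
Starting from state 5, the probability is 0.4928.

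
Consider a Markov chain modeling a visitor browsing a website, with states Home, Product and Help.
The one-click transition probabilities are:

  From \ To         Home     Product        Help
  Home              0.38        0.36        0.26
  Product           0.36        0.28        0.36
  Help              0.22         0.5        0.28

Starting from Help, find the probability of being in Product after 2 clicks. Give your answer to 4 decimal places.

Sum over the intermediate state after 1 click:
P = P(Help→Home)·P(Home→Product) + P(Help→Product)·P(Product→Product) + P(Help→Help)·P(Help→Product)
  = 0.22×0.36 + 0.5×0.28 + 0.28×0.5
  = 0.0792 + 0.1400 + 0.1400 = 0.3592

0.3592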